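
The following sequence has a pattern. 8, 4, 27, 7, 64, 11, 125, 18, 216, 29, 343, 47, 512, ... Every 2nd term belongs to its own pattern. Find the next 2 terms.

76, 729

The terms cycle through 2 interleaved subsequences.
Subsequence A is 8, 27, 64, 125, 216, 343, 512, which is perfect cubes starting at 2³.
Subsequence B is 4, 7, 11, 18, 29, 47, which is a Fibonacci-like recurrence a_n = a_{n-1} + a_{n-2}.
Position 14 → subsequence B, term 7 = 76.
Position 15 → subsequence A, term 8 = 729.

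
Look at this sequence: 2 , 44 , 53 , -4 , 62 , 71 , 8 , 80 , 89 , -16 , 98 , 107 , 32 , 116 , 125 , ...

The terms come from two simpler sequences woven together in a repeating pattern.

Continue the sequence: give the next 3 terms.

Positions follow the repeating pattern ABB; grouping by letter gives 2 tracks.
Track A is 2, -4, 8, -16, 32, which is geometric, ×-2 each step.
Track B is 44, 53, 62, 71, 80, 89, 98, 107, 116, 125, which is linear: a_n = 35 + 9·n.
The 16th slot belongs to track A; its 6th term is -64.
Term 17 comes from track B (its 11th entry): 134.
Position 18 falls in track B as its term 12, giving 143.

-64, 134, 143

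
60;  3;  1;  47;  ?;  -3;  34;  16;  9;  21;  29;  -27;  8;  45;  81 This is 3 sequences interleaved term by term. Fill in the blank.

Split by position mod 3: positions 1, 4, 7, … form one track, and each other residue class forms its own.
Subsequence A = 60, 47, 34, 21, 8: arithmetic, step −13.
Subsequence B = 3, ?, 16, 29, 45: a Fibonacci-like recurrence a_n = a_{n-1} + a_{n-2}.
Subsequence C = 1, -3, 9, -27, 81: multiplying by -3 each time.
So the missing entry in subsequence B is 13.

13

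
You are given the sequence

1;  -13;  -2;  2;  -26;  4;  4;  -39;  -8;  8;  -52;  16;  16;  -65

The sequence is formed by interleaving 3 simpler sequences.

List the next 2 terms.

The terms cycle through 3 interleaved subsequences.
Track A is 1, 2, 4, 8, 16, which is successive powers of 2.
Track B is -13, -26, -39, -52, -65, which is linear: a_n = −13·n.
Track C is -2, 4, -8, 16, which is a geometric progression (common ratio -2).
The 15th slot belongs to track C; its 5th term is -32.
Term 16 comes from track A (its 6th entry): 32.

-32, 32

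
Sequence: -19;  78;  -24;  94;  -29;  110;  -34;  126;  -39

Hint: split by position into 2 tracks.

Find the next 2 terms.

142, -44

Odd-indexed and even-indexed terms follow separate rules.
Track A: -19, -24, -29, -34, -39 — arithmetic with common difference −5.
Track B: 78, 94, 110, 126 — linear: a_n = 62 + 16·n.
Term 10 comes from track B (its 5th entry): 142.
The 11th slot belongs to track A; its 6th term is -44.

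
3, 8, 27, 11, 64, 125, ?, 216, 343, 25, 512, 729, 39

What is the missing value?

14

Positions follow the repeating pattern ABB; grouping by letter gives 2 tracks.
Subsequence A: 3, 11, ?, 25, 39 — Fibonacci-style (each term is the sum of the two before it).
Subsequence B: 8, 27, 64, 125, 216, 343, 512, 729 — perfect cubes starting at 2³.
Subsequence A's pattern makes the blank 14.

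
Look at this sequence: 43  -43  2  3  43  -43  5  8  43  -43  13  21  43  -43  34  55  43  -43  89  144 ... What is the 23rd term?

233

Positions follow the repeating pattern AABB; grouping by letter gives 2 tracks.
Stream A is 43, -43, 43, -43, 43, -43, 43, -43, 43, -43, which is the oscillation 43·(−1)^(n+1).
Stream B is 2, 3, 5, 8, 13, 21, 34, 55, 89, 144, which is Fibonacci-style (each term is the sum of the two before it).
Position 23 falls in stream B as its term 11, giving 233.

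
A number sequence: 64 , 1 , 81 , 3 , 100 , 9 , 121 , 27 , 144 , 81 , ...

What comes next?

Taking every 2nd term gives 2 separate tracks.
Track A is 64, 81, 100, 121, 144, which is consecutive squares n² from n = 8.
Track B is 1, 3, 9, 27, 81, which is successive powers of 3.
Term 11 comes from track A (its 6th entry): 169.

169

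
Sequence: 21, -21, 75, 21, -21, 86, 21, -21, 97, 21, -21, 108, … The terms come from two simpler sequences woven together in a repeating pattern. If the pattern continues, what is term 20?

-21

Reading positions in blocks of 3 reveals the pattern AAB — 2 tracks woven together.
Track A: 21, -21, 21, -21, 21, -21, 21, -21 (the oscillation 21·(−1)^(n+1)).
Track B: 75, 86, 97, 108 (adding 11 each time).
The 20th slot belongs to track A; its 14th term is -21.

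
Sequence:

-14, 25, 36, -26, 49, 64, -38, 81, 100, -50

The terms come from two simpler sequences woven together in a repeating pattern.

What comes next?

Reading positions in blocks of 3 reveals the pattern ABB — 2 tracks woven together.
Track A: -14, -26, -38, -50 (subtracting 12 each time).
Track B: 25, 36, 49, 64, 81, 100 (consecutive squares n² from n = 5).
Position 11 → track B, term 7 = 121.

121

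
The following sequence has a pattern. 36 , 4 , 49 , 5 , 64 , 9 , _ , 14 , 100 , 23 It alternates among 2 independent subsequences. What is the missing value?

81

Split by position mod 2 into 2 tracks.
Track A: 36, 49, 64, ?, 100. Perfect squares starting at 6².
Track B: 4, 5, 9, 14, 23. A Fibonacci-like recurrence a_n = a_{n-1} + a_{n-2}.
Track A's pattern makes the blank 81.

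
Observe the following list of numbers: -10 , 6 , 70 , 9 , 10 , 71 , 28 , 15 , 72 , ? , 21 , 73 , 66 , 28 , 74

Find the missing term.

The terms cycle through 3 interleaved subsequences.
Stream A: -10, 9, 28, ?, 66 — adding 19 each time.
Stream B: 6, 10, 15, 21, 28 — triangular numbers n(n+1)/2 for n = 3, 4, ….
Stream C: 70, 71, 72, 73, 74 — arithmetic, step +1.
So the missing entry in stream A is 47.

47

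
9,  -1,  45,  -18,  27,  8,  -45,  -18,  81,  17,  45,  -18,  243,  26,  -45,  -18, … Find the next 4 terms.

Split by position mod 4 into 4 tracks.
Track A: 9, 27, 81, 243 — powers of 3.
Track B: -1, 8, 17, 26 — arithmetic with common difference +9.
Track C: 45, -45, 45, -45 — oscillating between 45 and -45.
Track D: -18, -18, -18, -18 — the constant sequence -18.
Position 17 falls in track A as its term 5, giving 729.
The 18th slot belongs to track B; its 5th term is 35.
Position 19 falls in track C as its term 5, giving 45.
Position 20 falls in track D as its term 5, giving -18.

729, 35, 45, -18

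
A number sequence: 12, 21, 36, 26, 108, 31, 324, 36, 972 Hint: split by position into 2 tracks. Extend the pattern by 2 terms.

41, 2916

Positions 1, 3, 5, … form one subsequence and positions 2, 4, 6, … form another.
Subsequence A = 12, 36, 108, 324, 972: multiplying by 3 each time.
Subsequence B = 21, 26, 31, 36: linear: a_n = 16 + 5·n.
Term 10 comes from subsequence B (its 5th entry): 41.
Position 11 falls in subsequence A as its term 6, giving 2916.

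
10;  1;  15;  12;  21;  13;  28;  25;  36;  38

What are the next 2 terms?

45, 63

The terms cycle through 2 interleaved subsequences.
Track A: 10, 15, 21, 28, 36. Triangular numbers n(n+1)/2 for n = 4, 5, ….
Track B: 1, 12, 13, 25, 38. Each term equals the sum of the previous two.
Position 11 falls in track A as its term 6, giving 45.
The 12th slot belongs to track B; its 6th term is 63.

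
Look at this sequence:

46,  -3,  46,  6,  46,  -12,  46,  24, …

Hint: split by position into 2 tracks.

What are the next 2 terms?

46, -48

Positions 1, 3, 5, … form one subsequence and positions 2, 4, 6, … form another.
Track A is 46, 46, 46, 46, which is the constant sequence 46.
Track B is -3, 6, -12, 24, which is a geometric progression (common ratio -2).
The 9th slot belongs to track A; its 5th term is 46.
The 10th slot belongs to track B; its 5th term is -48.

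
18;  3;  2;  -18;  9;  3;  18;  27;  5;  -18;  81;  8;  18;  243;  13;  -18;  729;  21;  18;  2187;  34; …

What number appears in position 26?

The terms cycle through 3 interleaved subsequences.
Track A: 18, -18, 18, -18, 18, -18, 18. Alternating ±18.
Track B: 3, 9, 27, 81, 243, 729, 2187. Powers 3^1, 3^2, 3^3, ….
Track C: 2, 3, 5, 8, 13, 21, 34. A Fibonacci-like recurrence a_n = a_{n-1} + a_{n-2}.
Position 26 → track B, term 9 = 19683.

19683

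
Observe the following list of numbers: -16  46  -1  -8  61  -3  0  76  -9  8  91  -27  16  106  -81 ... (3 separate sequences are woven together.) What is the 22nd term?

40

The terms cycle through 3 interleaved subsequences.
Subsequence A: -16, -8, 0, 8, 16 — arithmetic, step +8.
Subsequence B: 46, 61, 76, 91, 106 — linear: a_n = 31 + 15·n.
Subsequence C: -1, -3, -9, -27, -81 — geometric, ×3 each step.
Position 22 falls in subsequence A as its term 8, giving 40.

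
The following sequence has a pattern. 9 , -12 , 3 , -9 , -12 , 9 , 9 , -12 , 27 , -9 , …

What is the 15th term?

243

The terms cycle through 3 interleaved subsequences.
Track A: 9, -9, 9, -9 — oscillating between 9 and -9.
Track B: -12, -12, -12 — constant -12.
Track C: 3, 9, 27 — geometric, ×3 each step.
Term 15 comes from track C (its 5th entry): 243.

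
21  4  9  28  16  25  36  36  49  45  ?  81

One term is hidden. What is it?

Reading positions in blocks of 3 reveals the pattern ABB — 2 tracks woven together.
Track A: 21, 28, 36, 45. Triangular numbers n(n+1)/2 for n = 6, 7, ….
Track B: 4, 9, 16, 25, 36, 49, ?, 81. The squares 2², 3², 4², ….
Track B's pattern makes the blank 64.

64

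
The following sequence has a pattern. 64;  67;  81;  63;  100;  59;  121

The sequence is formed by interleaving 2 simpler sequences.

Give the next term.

Split by position mod 2 into 2 tracks.
Subsequence A is 64, 81, 100, 121, which is the squares 8², 9², 10², ….
Subsequence B is 67, 63, 59, which is arithmetic, step −4.
Position 8 → subsequence B, term 4 = 55.

55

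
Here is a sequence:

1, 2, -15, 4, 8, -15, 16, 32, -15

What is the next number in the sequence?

The slot pattern repeats as AAB (period 3), so there are 2 interleaved tracks.
Track A: 1, 2, 4, 8, 16, 32 (powers of 2).
Track B: -15, -15, -15 (always -15).
Position 10 → track A, term 7 = 64.

64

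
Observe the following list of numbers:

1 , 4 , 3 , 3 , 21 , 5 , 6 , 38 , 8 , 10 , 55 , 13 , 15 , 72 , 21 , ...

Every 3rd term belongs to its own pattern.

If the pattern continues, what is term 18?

34

Split by position mod 3 into 3 tracks.
Track A is 1, 3, 6, 10, 15, which is the triangular numbers T_1, T_2, ….
Track B is 4, 21, 38, 55, 72, which is adding 17 each time.
Track C is 3, 5, 8, 13, 21, which is each term equals the sum of the previous two.
Position 18 falls in track C as its term 6, giving 34.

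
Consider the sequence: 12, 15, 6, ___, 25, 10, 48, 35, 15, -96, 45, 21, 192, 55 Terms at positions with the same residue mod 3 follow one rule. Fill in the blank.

-24

The terms cycle through 3 interleaved subsequences.
Subsequence A: 12, ?, 48, -96, 192 (geometric, ×-2 each step).
Subsequence B: 15, 25, 35, 45, 55 (arithmetic with common difference +10).
Subsequence C: 6, 10, 15, 21 (the triangular numbers T_3, T_4, …).
So the missing entry in subsequence A is -24.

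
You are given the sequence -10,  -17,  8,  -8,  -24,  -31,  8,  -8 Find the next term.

-38

The slot pattern repeats as AABB (period 4), so there are 2 interleaved tracks.
Stream A: -10, -17, -24, -31 (subtracting 7 each time).
Stream B: 8, -8, 8, -8 (the oscillation 8·(−1)^(n+1)).
Position 9 falls in stream A as its term 5, giving -38.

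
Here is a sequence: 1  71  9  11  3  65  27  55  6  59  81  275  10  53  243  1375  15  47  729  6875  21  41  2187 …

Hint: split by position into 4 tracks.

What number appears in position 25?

Split by position mod 4 into 4 tracks.
Track A: 1, 3, 6, 10, 15, 21 (triangular numbers starting at T_1).
Track B: 71, 65, 59, 53, 47, 41 (arithmetic with common difference −6).
Track C: 9, 27, 81, 243, 729, 2187 (powers of 3).
Track D: 11, 55, 275, 1375, 6875 (geometric, ×5 each step).
The 25th slot belongs to track A; its 7th term is 28.

28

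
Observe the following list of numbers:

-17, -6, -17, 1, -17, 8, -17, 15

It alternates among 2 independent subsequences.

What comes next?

-17

Positions 1, 3, 5, … form one subsequence and positions 2, 4, 6, … form another.
Subsequence A is -17, -17, -17, -17, which is the constant sequence -17.
Subsequence B is -6, 1, 8, 15, which is arithmetic, step +7.
Term 9 comes from subsequence A (its 5th entry): -17.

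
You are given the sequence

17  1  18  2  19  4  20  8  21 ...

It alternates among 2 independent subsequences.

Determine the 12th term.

32

Odd-indexed and even-indexed terms follow separate rules.
Track A: 17, 18, 19, 20, 21. Arithmetic, step +1.
Track B: 1, 2, 4, 8. Powers 2^0, 2^1, 2^2, ….
Position 12 → track B, term 6 = 32.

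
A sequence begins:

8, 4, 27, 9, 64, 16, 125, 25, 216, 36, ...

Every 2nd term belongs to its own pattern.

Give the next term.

Taking every 2nd term gives 2 separate tracks.
Subsequence A is 8, 27, 64, 125, 216, which is consecutive cubes n³ from n = 2.
Subsequence B is 4, 9, 16, 25, 36, which is perfect squares starting at 2².
Position 11 → subsequence A, term 6 = 343.

343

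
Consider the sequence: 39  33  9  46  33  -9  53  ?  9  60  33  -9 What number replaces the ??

33

Taking every 3rd term gives 3 separate tracks.
Subsequence A: 39, 46, 53, 60 (adding 7 each time).
Subsequence B: 33, 33, ?, 33 (constant 33).
Subsequence C: 9, -9, 9, -9 (the oscillation 9·(−1)^(n+1)).
So the missing entry in subsequence B is 33.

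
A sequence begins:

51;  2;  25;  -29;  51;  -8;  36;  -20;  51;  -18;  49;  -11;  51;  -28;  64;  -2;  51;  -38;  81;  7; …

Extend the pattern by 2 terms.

Split by position mod 4: positions 1, 5, 9, … form one track, and each other residue class forms its own.
Stream A: 51, 51, 51, 51, 51 — constant 51.
Stream B: 2, -8, -18, -28, -38 — arithmetic, step −10.
Stream C: 25, 36, 49, 64, 81 — perfect squares starting at 5².
Stream D: -29, -20, -11, -2, 7 — arithmetic with common difference +9.
The 21st slot belongs to stream A; its 6th term is 51.
Term 22 comes from stream B (its 6th entry): -48.

51, -48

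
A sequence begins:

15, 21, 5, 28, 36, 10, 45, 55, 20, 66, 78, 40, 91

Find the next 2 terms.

Reading positions in blocks of 3 reveals the pattern AAB — 2 tracks woven together.
Track A is 15, 21, 28, 36, 45, 55, 66, 78, 91, which is triangular numbers starting at T_5.
Track B is 5, 10, 20, 40, which is multiplying by 2 each time.
Position 14 falls in track A as its term 10, giving 105.
The 15th slot belongs to track B; its 5th term is 80.

105, 80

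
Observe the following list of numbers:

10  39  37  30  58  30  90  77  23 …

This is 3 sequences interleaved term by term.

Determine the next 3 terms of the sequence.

Taking every 3rd term gives 3 separate tracks.
Track A is 10, 30, 90, which is a geometric progression (common ratio 3).
Track B is 39, 58, 77, which is arithmetic, step +19.
Track C is 37, 30, 23, which is subtracting 7 each time.
Term 10 comes from track A (its 4th entry): 270.
Position 11 → track B, term 4 = 96.
Position 12 → track C, term 4 = 16.

270, 96, 16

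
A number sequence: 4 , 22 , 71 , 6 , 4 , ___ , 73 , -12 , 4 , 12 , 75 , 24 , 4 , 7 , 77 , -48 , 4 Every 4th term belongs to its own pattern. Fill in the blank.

Split by position mod 4 into 4 tracks.
Subsequence A: 4, 4, 4, 4, 4 — the constant sequence 4.
Subsequence B: 22, ?, 12, 7 — linear: a_n = 27 − 5·n.
Subsequence C: 71, 73, 75, 77 — arithmetic with common difference +2.
Subsequence D: 6, -12, 24, -48 — geometric, ×-2 each step.
So the missing entry in subsequence B is 17.

17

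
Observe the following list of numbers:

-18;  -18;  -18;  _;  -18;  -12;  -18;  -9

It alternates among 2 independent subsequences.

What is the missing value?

The terms cycle through 2 interleaved subsequences.
Track A is -18, -18, -18, -18, which is constant -18.
Track B is -18, ?, -12, -9, which is linear: a_n = -21 + 3·n.
So the missing entry in track B is -15.

-15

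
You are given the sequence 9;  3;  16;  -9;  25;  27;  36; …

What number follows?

Split by position mod 2 into 2 tracks.
Subsequence A: 9, 16, 25, 36 (perfect squares starting at 3²).
Subsequence B: 3, -9, 27 (geometric with ratio -3).
The 8th slot belongs to subsequence B; its 4th term is -81.

-81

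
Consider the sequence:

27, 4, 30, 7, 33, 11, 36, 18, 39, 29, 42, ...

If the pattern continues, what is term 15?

48

Taking every 2nd term gives 2 separate tracks.
Subsequence A = 27, 30, 33, 36, 39, 42: linear: a_n = 24 + 3·n.
Subsequence B = 4, 7, 11, 18, 29: a Fibonacci-like recurrence a_n = a_{n-1} + a_{n-2}.
Position 15 → subsequence A, term 8 = 48.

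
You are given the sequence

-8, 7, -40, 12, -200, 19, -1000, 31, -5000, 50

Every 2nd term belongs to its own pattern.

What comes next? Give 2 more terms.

-25000, 81

Odd-indexed and even-indexed terms follow separate rules.
Stream A = -8, -40, -200, -1000, -5000: geometric, ×5 each step.
Stream B = 7, 12, 19, 31, 50: each term equals the sum of the previous two.
Position 11 falls in stream A as its term 6, giving -25000.
Term 12 comes from stream B (its 6th entry): 81.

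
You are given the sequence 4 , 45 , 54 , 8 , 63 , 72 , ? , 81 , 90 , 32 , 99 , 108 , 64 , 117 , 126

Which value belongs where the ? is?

The slot pattern repeats as ABB (period 3), so there are 2 interleaved tracks.
Subsequence A is 4, 8, ?, 32, 64, which is powers 2^2, 2^3, 2^4, ….
Subsequence B is 45, 54, 63, 72, 81, 90, 99, 108, 117, 126, which is linear: a_n = 36 + 9·n.
So the missing entry in subsequence A is 16.

16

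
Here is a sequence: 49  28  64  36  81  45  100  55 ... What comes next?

Split by position mod 2 into 2 tracks.
Track A: 49, 64, 81, 100 — consecutive squares n² from n = 7.
Track B: 28, 36, 45, 55 — triangular numbers n(n+1)/2 for n = 7, 8, ….
The 9th slot belongs to track A; its 5th term is 121.

121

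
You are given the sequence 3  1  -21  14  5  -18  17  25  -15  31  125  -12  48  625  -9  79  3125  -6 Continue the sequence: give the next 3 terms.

Taking every 3rd term gives 3 separate tracks.
Stream A = 3, 14, 17, 31, 48, 79: a Fibonacci-like recurrence a_n = a_{n-1} + a_{n-2}.
Stream B = 1, 5, 25, 125, 625, 3125: successive powers of 5.
Stream C = -21, -18, -15, -12, -9, -6: arithmetic, step +3.
Position 19 falls in stream A as its term 7, giving 127.
Term 20 comes from stream B (its 7th entry): 15625.
Position 21 → stream C, term 7 = -3.

127, 15625, -3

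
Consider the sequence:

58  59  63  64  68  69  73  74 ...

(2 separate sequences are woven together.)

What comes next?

78

The terms cycle through 2 interleaved subsequences.
Track A: 58, 63, 68, 73 — arithmetic with common difference +5.
Track B: 59, 64, 69, 74 — arithmetic with common difference +5.
Position 9 falls in track A as its term 5, giving 78.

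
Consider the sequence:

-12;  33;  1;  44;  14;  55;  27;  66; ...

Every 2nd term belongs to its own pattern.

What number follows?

40

Positions 1, 3, 5, … form one subsequence and positions 2, 4, 6, … form another.
Track A = -12, 1, 14, 27: arithmetic with common difference +13.
Track B = 33, 44, 55, 66: arithmetic with common difference +11.
Term 9 comes from track A (its 5th entry): 40.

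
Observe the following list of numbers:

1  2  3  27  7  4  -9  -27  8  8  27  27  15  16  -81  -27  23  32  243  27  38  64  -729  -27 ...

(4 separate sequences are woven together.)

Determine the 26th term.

128

Taking every 4th term gives 4 separate tracks.
Track A: 1, 7, 8, 15, 23, 38. Each term equals the sum of the previous two.
Track B: 2, 4, 8, 16, 32, 64. Successive powers of 2.
Track C: 3, -9, 27, -81, 243, -729. A geometric progression (common ratio -3).
Track D: 27, -27, 27, -27, 27, -27. Alternating ±27.
Position 26 → track B, term 7 = 128.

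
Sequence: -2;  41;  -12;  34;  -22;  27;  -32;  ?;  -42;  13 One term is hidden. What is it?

The terms cycle through 2 interleaved subsequences.
Track A: -2, -12, -22, -32, -42. Arithmetic with common difference −10.
Track B: 41, 34, 27, ?, 13. Arithmetic, step −7.
Filling track B at index 4 by its rule yields 20.

20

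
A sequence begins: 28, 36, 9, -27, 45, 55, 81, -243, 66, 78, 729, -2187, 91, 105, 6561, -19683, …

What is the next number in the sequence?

Positions follow the repeating pattern AABB; grouping by letter gives 2 tracks.
Track A: 28, 36, 45, 55, 66, 78, 91, 105 — triangular numbers starting at T_7.
Track B: 9, -27, 81, -243, 729, -2187, 6561, -19683 — geometric with ratio -3.
The 17th slot belongs to track A; its 9th term is 120.

120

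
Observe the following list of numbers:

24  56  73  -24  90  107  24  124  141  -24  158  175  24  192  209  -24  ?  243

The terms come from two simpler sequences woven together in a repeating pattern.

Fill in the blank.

The slot pattern repeats as ABB (period 3), so there are 2 interleaved tracks.
Stream A = 24, -24, 24, -24, 24, -24: oscillating between 24 and -24.
Stream B = 56, 73, 90, 107, 124, 141, 158, 175, 192, 209, ?, 243: linear: a_n = 39 + 17·n.
Filling stream B at index 11 by its rule yields 226.

226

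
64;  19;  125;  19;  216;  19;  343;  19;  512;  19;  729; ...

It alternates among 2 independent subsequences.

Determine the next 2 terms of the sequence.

Odd-indexed and even-indexed terms follow separate rules.
Track A = 64, 125, 216, 343, 512, 729: perfect cubes starting at 4³.
Track B = 19, 19, 19, 19, 19: the constant sequence 19.
The 12th slot belongs to track B; its 6th term is 19.
Position 13 falls in track A as its term 7, giving 1000.

19, 1000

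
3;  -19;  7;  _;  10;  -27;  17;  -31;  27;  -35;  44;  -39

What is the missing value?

-23

Split by position mod 2 into 2 tracks.
Track A is 3, 7, 10, 17, 27, 44, which is Fibonacci-style (each term is the sum of the two before it).
Track B is -19, ?, -27, -31, -35, -39, which is arithmetic with common difference −4.
Filling track B at index 2 by its rule yields -23.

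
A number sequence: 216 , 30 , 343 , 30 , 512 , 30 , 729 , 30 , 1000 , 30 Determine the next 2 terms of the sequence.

Positions 1, 3, 5, … form one subsequence and positions 2, 4, 6, … form another.
Stream A = 216, 343, 512, 729, 1000: the cubes 6³, 7³, 8³, ….
Stream B = 30, 30, 30, 30, 30: always 30.
Term 11 comes from stream A (its 6th entry): 1331.
The 12th slot belongs to stream B; its 6th term is 30.

1331, 30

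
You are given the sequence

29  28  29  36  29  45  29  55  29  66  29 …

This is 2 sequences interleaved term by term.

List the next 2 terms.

78, 29

Odd-indexed and even-indexed terms follow separate rules.
Track A is 29, 29, 29, 29, 29, 29, which is constant 29.
Track B is 28, 36, 45, 55, 66, which is the triangular numbers T_7, T_8, ….
Position 12 falls in track B as its term 6, giving 78.
The 13th slot belongs to track A; its 7th term is 29.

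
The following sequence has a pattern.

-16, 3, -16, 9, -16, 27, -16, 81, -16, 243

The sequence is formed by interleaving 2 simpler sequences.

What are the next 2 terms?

Odd-indexed and even-indexed terms follow separate rules.
Track A is -16, -16, -16, -16, -16, which is always -16.
Track B is 3, 9, 27, 81, 243, which is powers 3^1, 3^2, 3^3, ….
The 11th slot belongs to track A; its 6th term is -16.
Term 12 comes from track B (its 6th entry): 729.

-16, 729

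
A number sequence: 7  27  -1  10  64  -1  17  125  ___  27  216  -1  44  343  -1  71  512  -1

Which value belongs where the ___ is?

-1

Split by position mod 3: positions 1, 4, 7, … form one track, and each other residue class forms its own.
Subsequence A: 7, 10, 17, 27, 44, 71 (each term equals the sum of the previous two).
Subsequence B: 27, 64, 125, 216, 343, 512 (perfect cubes starting at 3³).
Subsequence C: -1, -1, ?, -1, -1, -1 (constant -1).
So the missing entry in subsequence C is -1.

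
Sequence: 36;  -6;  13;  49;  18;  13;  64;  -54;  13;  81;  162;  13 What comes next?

100

Split by position mod 3 into 3 tracks.
Stream A is 36, 49, 64, 81, which is perfect squares starting at 6².
Stream B is -6, 18, -54, 162, which is geometric with ratio -3.
Stream C is 13, 13, 13, 13, which is the constant sequence 13.
Position 13 → stream A, term 5 = 100.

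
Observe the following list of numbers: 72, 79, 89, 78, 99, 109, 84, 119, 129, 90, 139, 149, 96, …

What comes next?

159

Positions follow the repeating pattern ABB; grouping by letter gives 2 tracks.
Stream A: 72, 78, 84, 90, 96 — adding 6 each time.
Stream B: 79, 89, 99, 109, 119, 129, 139, 149 — adding 10 each time.
Term 14 comes from stream B (its 9th entry): 159.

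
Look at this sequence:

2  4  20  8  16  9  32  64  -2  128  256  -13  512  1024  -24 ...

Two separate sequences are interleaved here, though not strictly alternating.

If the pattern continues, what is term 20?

The slot pattern repeats as AAB (period 3), so there are 2 interleaved tracks.
Track A: 2, 4, 8, 16, 32, 64, 128, 256, 512, 1024 (successive powers of 2).
Track B: 20, 9, -2, -13, -24 (arithmetic, step −11).
Position 20 → track A, term 14 = 16384.

16384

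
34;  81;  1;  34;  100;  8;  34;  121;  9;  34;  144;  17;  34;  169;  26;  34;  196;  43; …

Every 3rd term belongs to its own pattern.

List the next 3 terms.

Taking every 3rd term gives 3 separate tracks.
Track A: 34, 34, 34, 34, 34, 34 — always 34.
Track B: 81, 100, 121, 144, 169, 196 — perfect squares starting at 9².
Track C: 1, 8, 9, 17, 26, 43 — each term equals the sum of the previous two.
The 19th slot belongs to track A; its 7th term is 34.
The 20th slot belongs to track B; its 7th term is 225.
The 21st slot belongs to track C; its 7th term is 69.

34, 225, 69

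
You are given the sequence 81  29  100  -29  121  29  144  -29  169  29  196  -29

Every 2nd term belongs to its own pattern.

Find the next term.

The terms cycle through 2 interleaved subsequences.
Track A is 81, 100, 121, 144, 169, 196, which is the squares 9², 10², 11², ….
Track B is 29, -29, 29, -29, 29, -29, which is oscillating between 29 and -29.
Term 13 comes from track A (its 7th entry): 225.

225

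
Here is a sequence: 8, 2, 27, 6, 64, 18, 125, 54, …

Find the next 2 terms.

Positions 1, 3, 5, … form one subsequence and positions 2, 4, 6, … form another.
Stream A is 8, 27, 64, 125, which is consecutive cubes n³ from n = 2.
Stream B is 2, 6, 18, 54, which is a geometric progression (common ratio 3).
Position 9 → stream A, term 5 = 216.
Position 10 falls in stream B as its term 5, giving 162.

216, 162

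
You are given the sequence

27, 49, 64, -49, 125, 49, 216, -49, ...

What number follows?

343

Positions 1, 3, 5, … form one subsequence and positions 2, 4, 6, … form another.
Subsequence A = 27, 64, 125, 216: consecutive cubes n³ from n = 3.
Subsequence B = 49, -49, 49, -49: the oscillation 49·(−1)^(n+1).
The 9th slot belongs to subsequence A; its 5th term is 343.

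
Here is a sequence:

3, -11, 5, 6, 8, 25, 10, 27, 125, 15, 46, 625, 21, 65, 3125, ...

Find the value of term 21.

78125

Split by position mod 3 into 3 tracks.
Stream A is 3, 6, 10, 15, 21, which is the triangular numbers T_2, T_3, ….
Stream B is -11, 8, 27, 46, 65, which is arithmetic, step +19.
Stream C is 5, 25, 125, 625, 3125, which is geometric with ratio 5.
Position 21 falls in stream C as its term 7, giving 78125.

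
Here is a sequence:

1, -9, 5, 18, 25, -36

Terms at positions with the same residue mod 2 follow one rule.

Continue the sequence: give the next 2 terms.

The terms cycle through 2 interleaved subsequences.
Track A: 1, 5, 25 — powers 5^0, 5^1, 5^2, ….
Track B: -9, 18, -36 — geometric, ×-2 each step.
Term 7 comes from track A (its 4th entry): 125.
Position 8 falls in track B as its term 4, giving 72.

125, 72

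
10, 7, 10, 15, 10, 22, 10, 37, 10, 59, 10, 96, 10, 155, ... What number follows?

10

Positions 1, 3, 5, … form one subsequence and positions 2, 4, 6, … form another.
Subsequence A is 10, 10, 10, 10, 10, 10, 10, which is the constant sequence 10.
Subsequence B is 7, 15, 22, 37, 59, 96, 155, which is a Fibonacci-like recurrence a_n = a_{n-1} + a_{n-2}.
Position 15 falls in subsequence A as its term 8, giving 10.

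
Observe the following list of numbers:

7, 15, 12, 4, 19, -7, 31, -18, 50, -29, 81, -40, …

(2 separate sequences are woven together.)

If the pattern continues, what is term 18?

-73

Positions 1, 3, 5, … form one subsequence and positions 2, 4, 6, … form another.
Stream A is 7, 12, 19, 31, 50, 81, which is a Fibonacci-like recurrence a_n = a_{n-1} + a_{n-2}.
Stream B is 15, 4, -7, -18, -29, -40, which is subtracting 11 each time.
Term 18 comes from stream B (its 9th entry): -73.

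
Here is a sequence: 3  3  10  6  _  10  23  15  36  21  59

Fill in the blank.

13

Odd-indexed and even-indexed terms follow separate rules.
Track A = 3, 10, ?, 23, 36, 59: Fibonacci-style (each term is the sum of the two before it).
Track B = 3, 6, 10, 15, 21: triangular numbers n(n+1)/2 for n = 2, 3, ….
Filling track A at index 3 by its rule yields 13.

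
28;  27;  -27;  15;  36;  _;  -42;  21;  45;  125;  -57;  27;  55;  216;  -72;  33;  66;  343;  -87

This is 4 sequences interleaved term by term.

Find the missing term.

64

Read the sequence 4 terms at a time; column i is its own pattern.
Stream A is 28, 36, 45, 55, 66, which is triangular numbers starting at T_7.
Stream B is 27, ?, 125, 216, 343, which is the cubes 3³, 4³, 5³, ….
Stream C is -27, -42, -57, -72, -87, which is subtracting 15 each time.
Stream D is 15, 21, 27, 33, which is arithmetic with common difference +6.
So the missing entry in stream B is 64.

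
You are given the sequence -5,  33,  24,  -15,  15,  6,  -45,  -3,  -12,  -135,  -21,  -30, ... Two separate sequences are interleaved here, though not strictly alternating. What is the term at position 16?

The slot pattern repeats as ABB (period 3), so there are 2 interleaved tracks.
Subsequence A: -5, -15, -45, -135 — geometric with ratio 3.
Subsequence B: 33, 24, 15, 6, -3, -12, -21, -30 — linear: a_n = 42 − 9·n.
Position 16 falls in subsequence A as its term 6, giving -1215.

-1215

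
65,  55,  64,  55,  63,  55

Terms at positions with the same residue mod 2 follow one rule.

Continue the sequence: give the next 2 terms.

Split by position mod 2 into 2 tracks.
Stream A: 65, 64, 63 — arithmetic, step −1.
Stream B: 55, 55, 55 — the constant sequence 55.
Position 7 falls in stream A as its term 4, giving 62.
Position 8 → stream B, term 4 = 55.

62, 55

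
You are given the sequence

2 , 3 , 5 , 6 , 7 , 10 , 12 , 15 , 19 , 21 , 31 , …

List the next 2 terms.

Split by position mod 2 into 2 tracks.
Subsequence A: 2, 5, 7, 12, 19, 31 — each term equals the sum of the previous two.
Subsequence B: 3, 6, 10, 15, 21 — the triangular numbers T_2, T_3, ….
Term 12 comes from subsequence B (its 6th entry): 28.
Position 13 → subsequence A, term 7 = 50.

28, 50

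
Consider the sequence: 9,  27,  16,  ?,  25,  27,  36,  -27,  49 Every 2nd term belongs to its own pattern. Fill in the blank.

-27

Positions 1, 3, 5, … form one subsequence and positions 2, 4, 6, … form another.
Subsequence A: 9, 16, 25, 36, 49. Perfect squares starting at 3².
Subsequence B: 27, ?, 27, -27. Alternating ±27.
Subsequence B's pattern makes the blank -27.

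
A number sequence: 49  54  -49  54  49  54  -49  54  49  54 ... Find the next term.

-49

The terms cycle through 2 interleaved subsequences.
Track A: 49, -49, 49, -49, 49. Oscillating between 49 and -49.
Track B: 54, 54, 54, 54, 54. Always 54.
Term 11 comes from track A (its 6th entry): -49.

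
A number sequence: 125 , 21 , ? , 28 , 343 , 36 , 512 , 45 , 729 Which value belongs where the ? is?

Split by position mod 2 into 2 tracks.
Subsequence A: 125, ?, 343, 512, 729 — consecutive cubes n³ from n = 5.
Subsequence B: 21, 28, 36, 45 — triangular numbers starting at T_6.
Subsequence A's pattern makes the blank 216.

216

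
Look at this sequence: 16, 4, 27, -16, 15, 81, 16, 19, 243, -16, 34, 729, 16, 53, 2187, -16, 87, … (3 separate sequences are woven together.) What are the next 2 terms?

Read the sequence 3 terms at a time; column i is its own pattern.
Track A = 16, -16, 16, -16, 16, -16: oscillating between 16 and -16.
Track B = 4, 15, 19, 34, 53, 87: a Fibonacci-like recurrence a_n = a_{n-1} + a_{n-2}.
Track C = 27, 81, 243, 729, 2187: powers of 3.
Position 18 falls in track C as its term 6, giving 6561.
Position 19 → track A, term 7 = 16.

6561, 16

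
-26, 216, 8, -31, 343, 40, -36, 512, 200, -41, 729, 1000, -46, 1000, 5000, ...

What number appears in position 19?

Read the sequence 3 terms at a time; column i is its own pattern.
Stream A: -26, -31, -36, -41, -46 — subtracting 5 each time.
Stream B: 216, 343, 512, 729, 1000 — consecutive cubes n³ from n = 6.
Stream C: 8, 40, 200, 1000, 5000 — geometric, ×5 each step.
Position 19 falls in stream A as its term 7, giving -56.

-56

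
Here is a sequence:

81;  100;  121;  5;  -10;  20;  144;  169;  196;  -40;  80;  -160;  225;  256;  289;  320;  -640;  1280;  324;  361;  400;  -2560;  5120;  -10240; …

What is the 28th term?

The slot pattern repeats as AAABBB (period 6), so there are 2 interleaved tracks.
Track A: 81, 100, 121, 144, 169, 196, 225, 256, 289, 324, 361, 400. Perfect squares starting at 9².
Track B: 5, -10, 20, -40, 80, -160, 320, -640, 1280, -2560, 5120, -10240. Geometric, ×-2 each step.
Term 28 comes from track B (its 13th entry): 20480.

20480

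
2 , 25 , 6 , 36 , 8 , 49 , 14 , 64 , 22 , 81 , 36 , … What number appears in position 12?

100

Positions 1, 3, 5, … form one subsequence and positions 2, 4, 6, … form another.
Track A is 2, 6, 8, 14, 22, 36, which is a Fibonacci-like recurrence a_n = a_{n-1} + a_{n-2}.
Track B is 25, 36, 49, 64, 81, which is the squares 5², 6², 7², ….
Term 12 comes from track B (its 6th entry): 100.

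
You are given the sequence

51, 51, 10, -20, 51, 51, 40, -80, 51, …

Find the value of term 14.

Positions follow the repeating pattern AABB; grouping by letter gives 2 tracks.
Track A is 51, 51, 51, 51, 51, which is always 51.
Track B is 10, -20, 40, -80, which is geometric with ratio -2.
Term 14 comes from track A (its 8th entry): 51.

51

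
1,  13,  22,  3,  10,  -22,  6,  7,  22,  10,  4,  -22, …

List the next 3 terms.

Split by position mod 3 into 3 tracks.
Subsequence A is 1, 3, 6, 10, which is triangular numbers n(n+1)/2 for n = 1, 2, ….
Subsequence B is 13, 10, 7, 4, which is arithmetic, step −3.
Subsequence C is 22, -22, 22, -22, which is oscillating between 22 and -22.
Position 13 falls in subsequence A as its term 5, giving 15.
Position 14 falls in subsequence B as its term 5, giving 1.
The 15th slot belongs to subsequence C; its 5th term is 22.

15, 1, 22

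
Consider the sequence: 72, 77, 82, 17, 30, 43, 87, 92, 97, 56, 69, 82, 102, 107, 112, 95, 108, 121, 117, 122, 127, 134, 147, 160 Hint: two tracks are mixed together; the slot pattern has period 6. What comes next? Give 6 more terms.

Positions follow the repeating pattern AAABBB; grouping by letter gives 2 tracks.
Track A: 72, 77, 82, 87, 92, 97, 102, 107, 112, 117, 122, 127 (linear: a_n = 67 + 5·n).
Track B: 17, 30, 43, 56, 69, 82, 95, 108, 121, 134, 147, 160 (arithmetic with common difference +13).
Position 25 → track A, term 13 = 132.
Term 26 comes from track A (its 14th entry): 137.
Position 27 → track A, term 15 = 142.
Position 28 → track B, term 13 = 173.
Position 29 → track B, term 14 = 186.
Term 30 comes from track B (its 15th entry): 199.

132, 137, 142, 173, 186, 199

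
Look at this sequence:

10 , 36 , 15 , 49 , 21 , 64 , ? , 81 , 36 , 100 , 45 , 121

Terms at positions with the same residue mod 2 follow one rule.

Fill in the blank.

Split by position mod 2 into 2 tracks.
Subsequence A is 10, 15, 21, ?, 36, 45, which is triangular numbers n(n+1)/2 for n = 4, 5, ….
Subsequence B is 36, 49, 64, 81, 100, 121, which is consecutive squares n² from n = 6.
Subsequence A's pattern makes the blank 28.

28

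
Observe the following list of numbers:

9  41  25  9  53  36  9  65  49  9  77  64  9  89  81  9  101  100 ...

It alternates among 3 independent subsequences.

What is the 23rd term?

125

The terms cycle through 3 interleaved subsequences.
Stream A: 9, 9, 9, 9, 9, 9 — the constant sequence 9.
Stream B: 41, 53, 65, 77, 89, 101 — arithmetic, step +12.
Stream C: 25, 36, 49, 64, 81, 100 — consecutive squares n² from n = 5.
Position 23 → stream B, term 8 = 125.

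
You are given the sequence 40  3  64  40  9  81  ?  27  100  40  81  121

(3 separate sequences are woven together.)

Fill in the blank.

Read the sequence 3 terms at a time; column i is its own pattern.
Subsequence A: 40, 40, ?, 40. The constant sequence 40.
Subsequence B: 3, 9, 27, 81. Successive powers of 3.
Subsequence C: 64, 81, 100, 121. Perfect squares starting at 8².
The gap is subsequence A's term 3; the rule gives 40.

40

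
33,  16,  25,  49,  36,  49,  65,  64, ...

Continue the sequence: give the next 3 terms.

81, 81, 100

Positions follow the repeating pattern ABB; grouping by letter gives 2 tracks.
Stream A: 33, 49, 65 — arithmetic with common difference +16.
Stream B: 16, 25, 36, 49, 64 — the squares 4², 5², 6², ….
Position 9 falls in stream B as its term 6, giving 81.
The 10th slot belongs to stream A; its 4th term is 81.
Position 11 falls in stream B as its term 7, giving 100.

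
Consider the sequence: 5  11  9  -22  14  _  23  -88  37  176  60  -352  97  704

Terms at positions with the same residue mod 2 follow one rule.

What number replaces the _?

Odd-indexed and even-indexed terms follow separate rules.
Stream A = 5, 9, 14, 23, 37, 60, 97: a Fibonacci-like recurrence a_n = a_{n-1} + a_{n-2}.
Stream B = 11, -22, ?, -88, 176, -352, 704: a geometric progression (common ratio -2).
Stream B's pattern makes the blank 44.

44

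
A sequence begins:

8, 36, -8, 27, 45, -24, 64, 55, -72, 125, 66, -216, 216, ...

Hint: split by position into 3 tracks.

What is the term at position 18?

-1944

Split by position mod 3 into 3 tracks.
Stream A: 8, 27, 64, 125, 216 (perfect cubes starting at 2³).
Stream B: 36, 45, 55, 66 (triangular numbers n(n+1)/2 for n = 8, 9, …).
Stream C: -8, -24, -72, -216 (geometric with ratio 3).
Position 18 falls in stream C as its term 6, giving -1944.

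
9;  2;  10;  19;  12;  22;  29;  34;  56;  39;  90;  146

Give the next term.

49

Positions follow the repeating pattern ABB; grouping by letter gives 2 tracks.
Track A is 9, 19, 29, 39, which is arithmetic, step +10.
Track B is 2, 10, 12, 22, 34, 56, 90, 146, which is Fibonacci-style (each term is the sum of the two before it).
Position 13 → track A, term 5 = 49.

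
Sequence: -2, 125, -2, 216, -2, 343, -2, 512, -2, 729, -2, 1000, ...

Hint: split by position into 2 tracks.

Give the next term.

-2

Positions 1, 3, 5, … form one subsequence and positions 2, 4, 6, … form another.
Track A = -2, -2, -2, -2, -2, -2: the constant sequence -2.
Track B = 125, 216, 343, 512, 729, 1000: consecutive cubes n³ from n = 5.
Term 13 comes from track A (its 7th entry): -2.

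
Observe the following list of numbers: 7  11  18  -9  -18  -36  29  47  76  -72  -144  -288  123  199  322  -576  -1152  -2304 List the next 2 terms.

521, 843

Reading positions in blocks of 6 reveals the pattern AAABBB — 2 tracks woven together.
Track A: 7, 11, 18, 29, 47, 76, 123, 199, 322 — Fibonacci-style (each term is the sum of the two before it).
Track B: -9, -18, -36, -72, -144, -288, -576, -1152, -2304 — a geometric progression (common ratio 2).
Position 19 falls in track A as its term 10, giving 521.
The 20th slot belongs to track A; its 11th term is 843.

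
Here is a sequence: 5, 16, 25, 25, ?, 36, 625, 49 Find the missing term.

The terms cycle through 2 interleaved subsequences.
Stream A: 5, 25, ?, 625 — powers of 5.
Stream B: 16, 25, 36, 49 — perfect squares starting at 4².
So the missing entry in stream A is 125.

125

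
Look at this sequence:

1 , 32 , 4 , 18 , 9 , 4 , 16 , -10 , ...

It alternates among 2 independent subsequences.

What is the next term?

25

Odd-indexed and even-indexed terms follow separate rules.
Subsequence A is 1, 4, 9, 16, which is consecutive squares n² from n = 1.
Subsequence B is 32, 18, 4, -10, which is arithmetic, step −14.
Position 9 falls in subsequence A as its term 5, giving 25.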